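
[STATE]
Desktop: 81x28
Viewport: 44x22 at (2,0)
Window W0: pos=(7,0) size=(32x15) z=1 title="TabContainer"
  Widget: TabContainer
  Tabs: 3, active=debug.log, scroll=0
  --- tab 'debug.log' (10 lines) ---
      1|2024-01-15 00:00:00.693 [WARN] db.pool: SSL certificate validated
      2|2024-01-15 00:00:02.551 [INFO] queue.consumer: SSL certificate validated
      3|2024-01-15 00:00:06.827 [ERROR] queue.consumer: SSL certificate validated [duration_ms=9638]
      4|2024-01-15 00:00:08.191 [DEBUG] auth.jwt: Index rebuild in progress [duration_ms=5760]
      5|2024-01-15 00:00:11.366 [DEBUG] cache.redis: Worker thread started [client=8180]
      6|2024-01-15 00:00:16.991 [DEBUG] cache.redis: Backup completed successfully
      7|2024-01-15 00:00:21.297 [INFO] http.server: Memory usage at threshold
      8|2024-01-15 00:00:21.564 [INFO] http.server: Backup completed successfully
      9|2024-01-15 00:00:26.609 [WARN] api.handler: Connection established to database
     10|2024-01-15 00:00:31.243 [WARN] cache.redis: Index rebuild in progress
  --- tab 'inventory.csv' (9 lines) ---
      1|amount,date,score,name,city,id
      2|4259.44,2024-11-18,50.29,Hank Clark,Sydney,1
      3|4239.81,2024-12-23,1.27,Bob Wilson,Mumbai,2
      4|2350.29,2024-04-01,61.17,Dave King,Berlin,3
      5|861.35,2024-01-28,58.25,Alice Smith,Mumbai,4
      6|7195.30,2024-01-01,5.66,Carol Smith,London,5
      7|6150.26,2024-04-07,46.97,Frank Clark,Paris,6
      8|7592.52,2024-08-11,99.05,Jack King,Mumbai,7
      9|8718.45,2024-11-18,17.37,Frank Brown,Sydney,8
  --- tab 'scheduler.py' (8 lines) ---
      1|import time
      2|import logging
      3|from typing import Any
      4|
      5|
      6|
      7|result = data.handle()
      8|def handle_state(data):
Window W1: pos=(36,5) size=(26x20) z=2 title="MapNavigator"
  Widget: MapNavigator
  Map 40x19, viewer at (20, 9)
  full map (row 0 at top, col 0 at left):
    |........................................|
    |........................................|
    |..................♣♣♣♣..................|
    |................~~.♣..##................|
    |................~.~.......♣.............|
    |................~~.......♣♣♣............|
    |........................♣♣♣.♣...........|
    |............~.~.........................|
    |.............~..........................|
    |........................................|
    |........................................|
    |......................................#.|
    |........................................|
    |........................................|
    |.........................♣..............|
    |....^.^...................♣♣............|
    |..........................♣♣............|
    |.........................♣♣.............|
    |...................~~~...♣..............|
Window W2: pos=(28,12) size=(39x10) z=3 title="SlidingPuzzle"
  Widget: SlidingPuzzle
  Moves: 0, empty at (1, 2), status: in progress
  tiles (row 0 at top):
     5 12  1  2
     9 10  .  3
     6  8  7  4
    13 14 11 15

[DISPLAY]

     ┏━━━━━━━━━━━━━━━━━━━━━━━━━━━━━━┓       
     ┃ TabContainer                 ┃       
     ┠──────────────────────────────┨       
     ┃[debug.log]│ inventory.csv │ s┃       
     ┃──────────────────────────────┃       
     ┃2024-01-15 00:00:00.693 [WAR┏━━━━━━━━━
     ┃2024-01-15 00:00:02.551 [INF┃ MapNavig
     ┃2024-01-15 00:00:06.827 [ERR┠─────────
     ┃2024-01-15 00:00:08.191 [DEB┃.........
     ┃2024-01-15 00:00:11.366 [DEB┃.........
     ┃2024-01-15 00:00:16.991 [DEB┃........~
     ┃2024-01-15 00:00:21.297 [INF┃........~
     ┃2024-01-15 00:00:21.┏━━━━━━━━━━━━━━━━━
     ┃2024-01-15 00:00:26.┃ SlidingPuzzle   
     ┗━━━━━━━━━━━━━━━━━━━━┠─────────────────
                          ┃┌────┬────┬────┬─
                          ┃│  5 │ 12 │  1 │ 
                          ┃├────┼────┼────┼─
                          ┃│  9 │ 10 │    │ 
                          ┃├────┼────┼────┼─
                          ┃│  6 │  8 │  7 │ 
                          ┗━━━━━━━━━━━━━━━━━


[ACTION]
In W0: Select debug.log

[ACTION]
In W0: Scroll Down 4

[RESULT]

     ┏━━━━━━━━━━━━━━━━━━━━━━━━━━━━━━┓       
     ┃ TabContainer                 ┃       
     ┠──────────────────────────────┨       
     ┃[debug.log]│ inventory.csv │ s┃       
     ┃──────────────────────────────┃       
     ┃2024-01-15 00:00:11.366 [DEB┏━━━━━━━━━
     ┃2024-01-15 00:00:16.991 [DEB┃ MapNavig
     ┃2024-01-15 00:00:21.297 [INF┠─────────
     ┃2024-01-15 00:00:21.564 [INF┃.........
     ┃2024-01-15 00:00:26.609 [WAR┃.........
     ┃2024-01-15 00:00:31.243 [WAR┃........~
     ┃                            ┃........~
     ┃                    ┏━━━━━━━━━━━━━━━━━
     ┃                    ┃ SlidingPuzzle   
     ┗━━━━━━━━━━━━━━━━━━━━┠─────────────────
                          ┃┌────┬────┬────┬─
                          ┃│  5 │ 12 │  1 │ 
                          ┃├────┼────┼────┼─
                          ┃│  9 │ 10 │    │ 
                          ┃├────┼────┼────┼─
                          ┃│  6 │  8 │  7 │ 
                          ┗━━━━━━━━━━━━━━━━━


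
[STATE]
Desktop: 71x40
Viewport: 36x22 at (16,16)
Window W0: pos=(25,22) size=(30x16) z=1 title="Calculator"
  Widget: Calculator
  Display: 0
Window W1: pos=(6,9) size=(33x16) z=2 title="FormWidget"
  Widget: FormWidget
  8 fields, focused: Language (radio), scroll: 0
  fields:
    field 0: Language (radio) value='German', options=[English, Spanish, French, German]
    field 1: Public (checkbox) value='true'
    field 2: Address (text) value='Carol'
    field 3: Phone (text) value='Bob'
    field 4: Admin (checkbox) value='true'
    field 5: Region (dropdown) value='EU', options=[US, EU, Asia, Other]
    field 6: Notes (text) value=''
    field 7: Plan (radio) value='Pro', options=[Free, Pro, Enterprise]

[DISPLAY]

     [x]              ┃             
     [EU            ▼]┃             
     [               ]┃             
     ( ) Free  (●) Pro┃             
                      ┃             
                      ┃             
                      ┃━━━━━━━━━━━━━
                      ┃             
━━━━━━━━━━━━━━━━━━━━━━┛─────────────
         ┃                          
         ┃┌───┬───┬───┬───┐         
         ┃│ 7 │ 8 │ 9 │ ÷ │         
         ┃├───┼───┼───┼───┤         
         ┃│ 4 │ 5 │ 6 │ × │         
         ┃├───┼───┼───┼───┤         
         ┃│ 1 │ 2 │ 3 │ - │         
         ┃├───┼───┼───┼───┤         
         ┃│ 0 │ . │ = │ + │         
         ┃├───┼───┼───┼───┤         
         ┃│ C │ MC│ MR│ M+│         
         ┃└───┴───┴───┴───┘         
         ┗━━━━━━━━━━━━━━━━━━━━━━━━━━


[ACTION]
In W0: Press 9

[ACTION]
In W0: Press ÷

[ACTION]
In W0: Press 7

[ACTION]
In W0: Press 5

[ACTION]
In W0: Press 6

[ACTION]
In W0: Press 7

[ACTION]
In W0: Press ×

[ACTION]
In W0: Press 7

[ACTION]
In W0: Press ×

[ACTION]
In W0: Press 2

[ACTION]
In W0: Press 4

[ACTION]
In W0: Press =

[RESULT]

     [x]              ┃             
     [EU            ▼]┃             
     [               ]┃             
     ( ) Free  (●) Pro┃             
                      ┃             
                      ┃             
                      ┃━━━━━━━━━━━━━
                      ┃             
━━━━━━━━━━━━━━━━━━━━━━┛─────────────
         ┃                0.19981498
         ┃┌───┬───┬───┬───┐         
         ┃│ 7 │ 8 │ 9 │ ÷ │         
         ┃├───┼───┼───┼───┤         
         ┃│ 4 │ 5 │ 6 │ × │         
         ┃├───┼───┼───┼───┤         
         ┃│ 1 │ 2 │ 3 │ - │         
         ┃├───┼───┼───┼───┤         
         ┃│ 0 │ . │ = │ + │         
         ┃├───┼───┼───┼───┤         
         ┃│ C │ MC│ MR│ M+│         
         ┃└───┴───┴───┴───┘         
         ┗━━━━━━━━━━━━━━━━━━━━━━━━━━


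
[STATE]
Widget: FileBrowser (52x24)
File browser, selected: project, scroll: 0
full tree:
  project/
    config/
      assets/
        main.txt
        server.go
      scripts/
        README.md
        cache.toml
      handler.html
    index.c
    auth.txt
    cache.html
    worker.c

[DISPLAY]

> [-] project/                                      
    [+] config/                                     
    index.c                                         
    auth.txt                                        
    cache.html                                      
    worker.c                                        
                                                    
                                                    
                                                    
                                                    
                                                    
                                                    
                                                    
                                                    
                                                    
                                                    
                                                    
                                                    
                                                    
                                                    
                                                    
                                                    
                                                    
                                                    


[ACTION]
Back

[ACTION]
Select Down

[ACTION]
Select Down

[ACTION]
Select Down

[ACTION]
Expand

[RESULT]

  [-] project/                                      
    [+] config/                                     
    index.c                                         
  > auth.txt                                        
    cache.html                                      
    worker.c                                        
                                                    
                                                    
                                                    
                                                    
                                                    
                                                    
                                                    
                                                    
                                                    
                                                    
                                                    
                                                    
                                                    
                                                    
                                                    
                                                    
                                                    
                                                    


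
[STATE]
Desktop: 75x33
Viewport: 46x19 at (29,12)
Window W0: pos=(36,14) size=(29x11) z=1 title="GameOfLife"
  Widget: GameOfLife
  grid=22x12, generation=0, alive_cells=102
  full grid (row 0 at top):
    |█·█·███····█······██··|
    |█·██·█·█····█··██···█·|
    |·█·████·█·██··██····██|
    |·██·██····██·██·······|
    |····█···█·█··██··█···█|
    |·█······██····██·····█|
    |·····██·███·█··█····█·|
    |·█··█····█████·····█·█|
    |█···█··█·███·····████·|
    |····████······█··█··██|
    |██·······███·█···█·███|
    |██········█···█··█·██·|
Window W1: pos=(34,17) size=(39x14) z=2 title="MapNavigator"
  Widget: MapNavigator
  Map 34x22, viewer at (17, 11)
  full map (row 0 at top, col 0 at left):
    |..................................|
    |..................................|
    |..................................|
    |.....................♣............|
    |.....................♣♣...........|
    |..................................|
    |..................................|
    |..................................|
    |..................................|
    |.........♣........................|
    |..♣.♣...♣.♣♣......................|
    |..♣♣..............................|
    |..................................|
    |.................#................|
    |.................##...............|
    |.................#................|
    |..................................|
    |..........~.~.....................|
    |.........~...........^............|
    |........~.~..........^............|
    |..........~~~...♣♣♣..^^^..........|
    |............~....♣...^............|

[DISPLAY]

                                              
                                              
       ┏━━━━━━━━━━━━━━━━━━━━━━━━━━━┓          
       ┃ GameOfLife                ┃          
       ┠───────────────────────────┨          
     ┏━━━━━━━━━━━━━━━━━━━━━━━━━━━━━━━━━━━━━┓  
     ┃ MapNavigator                        ┃  
     ┠─────────────────────────────────────┨  
     ┃ ..................................  ┃  
     ┃ ..................................  ┃  
     ┃ ..................................  ┃  
     ┃ .........♣........................  ┃  
     ┃ ..♣.♣...♣.♣♣......................  ┃  
     ┃ ..♣♣.............@................  ┃  
     ┃ ..................................  ┃  
     ┃ .................#................  ┃  
     ┃ .................##...............  ┃  
     ┃ .................#................  ┃  
     ┗━━━━━━━━━━━━━━━━━━━━━━━━━━━━━━━━━━━━━┛  


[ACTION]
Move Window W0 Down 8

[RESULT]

                                              
                                              
                                              
                                              
                                              
     ┏━━━━━━━━━━━━━━━━━━━━━━━━━━━━━━━━━━━━━┓  
     ┃ MapNavigator                        ┃  
     ┠─────────────────────────────────────┨  
     ┃ ..................................  ┃  
     ┃ ..................................  ┃  
     ┃ ..................................  ┃  
     ┃ .........♣........................  ┃  
     ┃ ..♣.♣...♣.♣♣......................  ┃  
     ┃ ..♣♣.............@................  ┃  
     ┃ ..................................  ┃  
     ┃ .................#................  ┃  
     ┃ .................##...............  ┃  
     ┃ .................#................  ┃  
     ┗━━━━━━━━━━━━━━━━━━━━━━━━━━━━━━━━━━━━━┛  


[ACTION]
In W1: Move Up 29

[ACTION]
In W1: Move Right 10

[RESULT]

                                              
                                              
                                              
                                              
                                              
     ┏━━━━━━━━━━━━━━━━━━━━━━━━━━━━━━━━━━━━━┓  
     ┃ MapNavigator                        ┃  
     ┠─────────────────────────────────────┨  
     ┃                                     ┃  
     ┃                                     ┃  
     ┃                                     ┃  
     ┃                                     ┃  
     ┃                                     ┃  
     ┃..................@......            ┃  
     ┃.........................            ┃  
     ┃.........................            ┃  
     ┃............♣............            ┃  
     ┃............♣♣...........            ┃  
     ┗━━━━━━━━━━━━━━━━━━━━━━━━━━━━━━━━━━━━━┛  


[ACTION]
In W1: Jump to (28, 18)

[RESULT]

                                              
                                              
                                              
                                              
                                              
     ┏━━━━━━━━━━━━━━━━━━━━━━━━━━━━━━━━━━━━━┓  
     ┃ MapNavigator                        ┃  
     ┠─────────────────────────────────────┨  
     ┃.......#................             ┃  
     ┃.......##...............             ┃  
     ┃.......#................             ┃  
     ┃........................             ┃  
     ┃~.~.....................             ┃  
     ┃...........^......@.....             ┃  
     ┃~..........^............             ┃  
     ┃~~~...♣♣♣..^^^..........             ┃  
     ┃..~....♣...^............             ┃  
     ┃                                     ┃  
     ┗━━━━━━━━━━━━━━━━━━━━━━━━━━━━━━━━━━━━━┛  


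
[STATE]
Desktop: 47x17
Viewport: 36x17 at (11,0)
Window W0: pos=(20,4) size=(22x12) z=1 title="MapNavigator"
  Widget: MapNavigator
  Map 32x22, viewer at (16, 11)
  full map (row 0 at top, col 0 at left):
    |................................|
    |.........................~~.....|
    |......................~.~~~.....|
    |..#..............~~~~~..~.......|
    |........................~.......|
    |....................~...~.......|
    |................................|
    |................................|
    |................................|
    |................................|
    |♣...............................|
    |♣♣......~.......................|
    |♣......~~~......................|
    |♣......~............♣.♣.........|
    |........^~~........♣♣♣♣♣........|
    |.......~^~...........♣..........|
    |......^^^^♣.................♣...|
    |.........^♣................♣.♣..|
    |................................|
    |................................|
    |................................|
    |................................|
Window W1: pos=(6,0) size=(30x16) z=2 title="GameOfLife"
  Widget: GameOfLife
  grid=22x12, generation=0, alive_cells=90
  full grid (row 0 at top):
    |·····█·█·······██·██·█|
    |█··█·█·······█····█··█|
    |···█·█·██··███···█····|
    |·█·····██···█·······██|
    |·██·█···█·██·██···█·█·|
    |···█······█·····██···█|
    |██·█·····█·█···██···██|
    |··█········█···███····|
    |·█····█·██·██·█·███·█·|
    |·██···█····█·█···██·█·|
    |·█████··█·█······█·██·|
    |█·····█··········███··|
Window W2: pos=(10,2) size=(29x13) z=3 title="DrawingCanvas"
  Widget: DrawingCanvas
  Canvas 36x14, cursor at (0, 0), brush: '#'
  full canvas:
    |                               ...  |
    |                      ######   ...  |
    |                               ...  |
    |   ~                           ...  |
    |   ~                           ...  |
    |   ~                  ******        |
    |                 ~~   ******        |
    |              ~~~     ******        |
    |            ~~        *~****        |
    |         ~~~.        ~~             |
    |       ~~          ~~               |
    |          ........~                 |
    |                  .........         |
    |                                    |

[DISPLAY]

━━━━━━━━━━━━━━━━━━━━━━━━┓           
eOfLife                 ┃           
━━━━━━━━━━━━━━━━━━━━━━━━━━━┓        
 DrawingCanvas             ┃        
───────────────────────────┨━━┓     
+                          ┃  ┃     
                      #####┃──┨     
                           ┃..┃     
   ~                       ┃..┃     
   ~                       ┃..┃     
   ~                  *****┃..┃     
                 ~~   *****┃..┃     
              ~~~     *****┃..┃     
            ~~        *~***┃..┃     
━━━━━━━━━━━━━━━━━━━━━━━━━━━┛..┃     
━━━━━━━━━━━━━━━━━━━━━━━━┛━━━━━┛     
                                    


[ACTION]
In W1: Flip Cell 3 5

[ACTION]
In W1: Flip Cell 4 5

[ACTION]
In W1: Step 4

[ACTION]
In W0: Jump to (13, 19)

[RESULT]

━━━━━━━━━━━━━━━━━━━━━━━━┓           
eOfLife                 ┃           
━━━━━━━━━━━━━━━━━━━━━━━━━━━┓        
 DrawingCanvas             ┃        
───────────────────────────┨━━┓     
+                          ┃  ┃     
                      #####┃──┨     
                           ┃♣.┃     
   ~                       ┃..┃     
   ~                       ┃..┃     
   ~                  *****┃..┃     
                 ~~   *****┃..┃     
              ~~~     *****┃..┃     
            ~~        *~***┃..┃     
━━━━━━━━━━━━━━━━━━━━━━━━━━━┛  ┃     
━━━━━━━━━━━━━━━━━━━━━━━━┛━━━━━┛     
                                    


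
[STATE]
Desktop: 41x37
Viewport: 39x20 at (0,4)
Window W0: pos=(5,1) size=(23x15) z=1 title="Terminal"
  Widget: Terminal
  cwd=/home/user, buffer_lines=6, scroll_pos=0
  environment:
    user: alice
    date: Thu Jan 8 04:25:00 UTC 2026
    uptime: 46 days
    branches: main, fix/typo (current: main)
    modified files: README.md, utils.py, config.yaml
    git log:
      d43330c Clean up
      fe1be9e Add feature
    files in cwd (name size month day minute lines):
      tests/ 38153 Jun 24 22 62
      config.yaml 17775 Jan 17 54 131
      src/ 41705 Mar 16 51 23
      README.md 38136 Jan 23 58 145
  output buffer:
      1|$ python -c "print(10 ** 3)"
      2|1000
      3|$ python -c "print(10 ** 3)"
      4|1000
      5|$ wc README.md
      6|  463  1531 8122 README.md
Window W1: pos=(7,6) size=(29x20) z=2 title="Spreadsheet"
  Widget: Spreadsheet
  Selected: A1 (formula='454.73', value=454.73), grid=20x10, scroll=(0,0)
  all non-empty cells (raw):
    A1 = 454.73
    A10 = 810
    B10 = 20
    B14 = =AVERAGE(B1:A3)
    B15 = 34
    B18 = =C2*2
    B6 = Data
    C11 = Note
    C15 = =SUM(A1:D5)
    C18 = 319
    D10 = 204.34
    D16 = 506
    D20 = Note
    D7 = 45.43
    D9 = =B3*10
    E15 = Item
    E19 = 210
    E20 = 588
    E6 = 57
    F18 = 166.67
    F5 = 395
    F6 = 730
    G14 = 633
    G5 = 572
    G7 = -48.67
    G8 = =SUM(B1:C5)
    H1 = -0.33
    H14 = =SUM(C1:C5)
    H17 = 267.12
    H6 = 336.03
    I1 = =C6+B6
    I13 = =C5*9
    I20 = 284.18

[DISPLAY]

     ┃$ python -c "print(10┃           
     ┃1000                 ┃           
     ┃$┏━━━━━━━━━━━━━━━━━━━━━━━━━━━┓   
     ┃1┃ Spreadsheet               ┃   
     ┃$┠───────────────────────────┨   
     ┃ ┃A1: 454.73                 ┃   
     ┃$┃       A       B       C   ┃   
     ┃ ┃---------------------------┃   
     ┃ ┃  1 [454.73]       0       ┃   
     ┃ ┃  2        0       0       ┃   
     ┃ ┃  3        0       0       ┃   
     ┗━┃  4        0       0       ┃   
       ┃  5        0       0       ┃   
       ┃  6        0Data           ┃   
       ┃  7        0       0       ┃   
       ┃  8        0       0       ┃   
       ┃  9        0       0       ┃   
       ┃ 10      810      20       ┃   
       ┃ 11        0       0Note   ┃   
       ┃ 12        0       0       ┃   


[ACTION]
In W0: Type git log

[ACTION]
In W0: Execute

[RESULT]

     ┃$ python -c "print(10┃           
     ┃1000                 ┃           
     ┃$┏━━━━━━━━━━━━━━━━━━━━━━━━━━━┓   
     ┃1┃ Spreadsheet               ┃   
     ┃$┠───────────────────────────┨   
     ┃ ┃A1: 454.73                 ┃   
     ┃$┃       A       B       C   ┃   
     ┃d┃---------------------------┃   
     ┃f┃  1 [454.73]       0       ┃   
     ┃$┃  2        0       0       ┃   
     ┃ ┃  3        0       0       ┃   
     ┗━┃  4        0       0       ┃   
       ┃  5        0       0       ┃   
       ┃  6        0Data           ┃   
       ┃  7        0       0       ┃   
       ┃  8        0       0       ┃   
       ┃  9        0       0       ┃   
       ┃ 10      810      20       ┃   
       ┃ 11        0       0Note   ┃   
       ┃ 12        0       0       ┃   


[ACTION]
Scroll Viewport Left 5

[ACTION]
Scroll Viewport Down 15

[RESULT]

       ┃  6        0Data           ┃   
       ┃  7        0       0       ┃   
       ┃  8        0       0       ┃   
       ┃  9        0       0       ┃   
       ┃ 10      810      20       ┃   
       ┃ 11        0       0Note   ┃   
       ┃ 12        0       0       ┃   
       ┃ 13        0       0       ┃   
       ┗━━━━━━━━━━━━━━━━━━━━━━━━━━━┛   
                                       
                                       
                                       
                                       
                                       
                                       
                                       
                                       
                                       
                                       
                                       


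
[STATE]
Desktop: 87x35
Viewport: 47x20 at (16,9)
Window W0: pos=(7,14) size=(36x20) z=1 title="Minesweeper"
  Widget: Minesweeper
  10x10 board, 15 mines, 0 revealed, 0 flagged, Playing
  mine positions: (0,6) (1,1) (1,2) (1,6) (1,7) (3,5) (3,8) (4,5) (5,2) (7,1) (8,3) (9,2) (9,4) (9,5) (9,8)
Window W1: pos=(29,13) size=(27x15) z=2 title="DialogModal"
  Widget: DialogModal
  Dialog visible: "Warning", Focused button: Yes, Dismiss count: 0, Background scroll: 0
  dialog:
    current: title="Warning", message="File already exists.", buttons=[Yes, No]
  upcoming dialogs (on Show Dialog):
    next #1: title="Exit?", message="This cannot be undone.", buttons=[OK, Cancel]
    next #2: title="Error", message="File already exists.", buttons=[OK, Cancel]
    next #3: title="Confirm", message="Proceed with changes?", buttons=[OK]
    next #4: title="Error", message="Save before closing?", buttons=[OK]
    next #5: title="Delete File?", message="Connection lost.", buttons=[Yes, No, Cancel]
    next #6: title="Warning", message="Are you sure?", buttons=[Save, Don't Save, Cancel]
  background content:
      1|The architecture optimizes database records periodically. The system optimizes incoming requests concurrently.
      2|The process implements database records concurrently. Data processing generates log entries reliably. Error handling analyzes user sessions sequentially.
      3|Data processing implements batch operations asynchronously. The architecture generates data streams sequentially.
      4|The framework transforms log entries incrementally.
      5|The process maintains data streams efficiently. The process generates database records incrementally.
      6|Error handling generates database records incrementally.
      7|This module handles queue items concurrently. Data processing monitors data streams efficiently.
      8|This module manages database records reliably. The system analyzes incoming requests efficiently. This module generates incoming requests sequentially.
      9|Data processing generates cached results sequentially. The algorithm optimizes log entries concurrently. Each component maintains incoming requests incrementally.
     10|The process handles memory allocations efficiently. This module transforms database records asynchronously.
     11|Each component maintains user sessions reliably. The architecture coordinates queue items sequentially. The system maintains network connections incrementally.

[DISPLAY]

                                               
                                               
                                               
                                               
             ┏━━━━━━━━━━━━━━━━━━━━━━━━━┓       
━━━━━━━━━━━━━┃ DialogModal             ┃       
eper         ┠─────────────────────────┨       
─────────────┃The architecture optimize┃       
■■           ┃The process implements da┃       
■■           ┃Data processing implement┃       
■■           ┃Th┌───────────────────┐s ┃       
■■           ┃Th│      Warning      │at┃       
■■           ┃Er│File already exists│s ┃       
■■           ┃Th│     [Yes]  No     │ue┃       
■■           ┃Th└───────────────────┘ab┃       
■■           ┃Data processing generates┃       
■■           ┃The process handles memor┃       
■■           ┃Each component maintains ┃       
             ┗━━━━━━━━━━━━━━━━━━━━━━━━━┛       
                          ┃                    


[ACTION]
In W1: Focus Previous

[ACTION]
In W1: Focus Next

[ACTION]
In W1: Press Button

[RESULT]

                                               
                                               
                                               
                                               
             ┏━━━━━━━━━━━━━━━━━━━━━━━━━┓       
━━━━━━━━━━━━━┃ DialogModal             ┃       
eper         ┠─────────────────────────┨       
─────────────┃The architecture optimize┃       
■■           ┃The process implements da┃       
■■           ┃Data processing implement┃       
■■           ┃The framework transforms ┃       
■■           ┃The process maintains dat┃       
■■           ┃Error handling generates ┃       
■■           ┃This module handles queue┃       
■■           ┃This module manages datab┃       
■■           ┃Data processing generates┃       
■■           ┃The process handles memor┃       
■■           ┃Each component maintains ┃       
             ┗━━━━━━━━━━━━━━━━━━━━━━━━━┛       
                          ┃                    


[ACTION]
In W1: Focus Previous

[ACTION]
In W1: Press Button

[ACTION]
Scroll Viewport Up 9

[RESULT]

                                               
                                               
                                               
                                               
                                               
                                               
                                               
                                               
                                               
                                               
                                               
                                               
                                               
             ┏━━━━━━━━━━━━━━━━━━━━━━━━━┓       
━━━━━━━━━━━━━┃ DialogModal             ┃       
eper         ┠─────────────────────────┨       
─────────────┃The architecture optimize┃       
■■           ┃The process implements da┃       
■■           ┃Data processing implement┃       
■■           ┃The framework transforms ┃       


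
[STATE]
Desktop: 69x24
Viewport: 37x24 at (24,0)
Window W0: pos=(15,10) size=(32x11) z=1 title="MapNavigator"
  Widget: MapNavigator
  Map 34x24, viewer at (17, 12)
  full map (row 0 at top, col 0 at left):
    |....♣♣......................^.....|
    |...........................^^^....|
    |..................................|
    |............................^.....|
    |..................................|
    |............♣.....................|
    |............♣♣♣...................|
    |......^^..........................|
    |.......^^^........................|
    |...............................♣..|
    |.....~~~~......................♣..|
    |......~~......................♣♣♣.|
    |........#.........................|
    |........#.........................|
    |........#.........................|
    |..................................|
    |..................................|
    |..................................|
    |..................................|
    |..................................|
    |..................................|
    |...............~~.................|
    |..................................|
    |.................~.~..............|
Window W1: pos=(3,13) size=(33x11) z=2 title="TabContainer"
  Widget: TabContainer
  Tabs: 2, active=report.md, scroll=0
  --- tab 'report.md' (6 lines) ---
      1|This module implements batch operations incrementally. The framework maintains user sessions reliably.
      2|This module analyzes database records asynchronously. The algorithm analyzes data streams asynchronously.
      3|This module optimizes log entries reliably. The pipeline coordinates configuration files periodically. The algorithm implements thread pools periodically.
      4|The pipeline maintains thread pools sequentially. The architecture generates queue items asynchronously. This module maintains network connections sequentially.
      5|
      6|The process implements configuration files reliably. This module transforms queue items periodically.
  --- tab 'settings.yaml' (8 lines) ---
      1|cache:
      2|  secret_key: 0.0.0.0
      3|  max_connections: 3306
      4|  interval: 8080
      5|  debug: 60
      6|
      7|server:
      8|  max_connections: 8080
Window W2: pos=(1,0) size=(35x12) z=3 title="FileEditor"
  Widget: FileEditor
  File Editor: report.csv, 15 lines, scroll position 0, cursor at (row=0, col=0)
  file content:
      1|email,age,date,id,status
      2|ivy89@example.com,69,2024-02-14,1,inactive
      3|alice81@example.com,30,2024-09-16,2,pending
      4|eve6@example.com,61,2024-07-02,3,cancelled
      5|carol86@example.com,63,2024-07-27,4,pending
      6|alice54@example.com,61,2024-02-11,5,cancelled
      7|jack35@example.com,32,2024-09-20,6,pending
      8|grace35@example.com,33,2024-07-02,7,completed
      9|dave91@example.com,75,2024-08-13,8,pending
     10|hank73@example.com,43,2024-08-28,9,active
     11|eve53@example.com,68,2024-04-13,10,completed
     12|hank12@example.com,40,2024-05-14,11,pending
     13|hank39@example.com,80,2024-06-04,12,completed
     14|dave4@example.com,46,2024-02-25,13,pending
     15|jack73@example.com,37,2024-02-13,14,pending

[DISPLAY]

━━━━━━━━━━━┓                         
           ┃                         
───────────┨                         
us        ▲┃                         
024-02-14,█┃                         
,2024-09-1░┃                         
24-07-02,3░┃                         
,2024-07-2░┃                         
,2024-02-1░┃                         
2024-09-20░┃                         
,2024-07-0▼┃━━━━━━━━━━┓              
━━━━━━━━━━━┛          ┃              
──────────────────────┨              
━━━━━━━━━━━┓.........♣┃              
           ┃.........♣┃              
───────────┨........♣♣┃              
s.yaml     ┃..........┃              
───────────┃..........┃              
ts batch op┃..........┃              
 database r┃..........┃              
s log entri┃━━━━━━━━━━┛              
ns thread p┃                         
           ┃                         
━━━━━━━━━━━┛                         


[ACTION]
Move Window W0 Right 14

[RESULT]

━━━━━━━━━━━┓                         
           ┃                         
───────────┨                         
us        ▲┃                         
024-02-14,█┃                         
,2024-09-1░┃                         
24-07-02,3░┃                         
,2024-07-2░┃                         
,2024-02-1░┃                         
2024-09-20░┃                         
,2024-07-0▼┃━━━━━━━━━━━━━━━━━━━━━━━━┓
━━━━━━━━━━━┛vigator                 ┃
     ┠──────────────────────────────┨
━━━━━━━━━━━┓.......................♣┃
           ┃~......................♣┃
───────────┨......................♣♣┃
s.yaml     ┃#........@..............┃
───────────┃#.......................┃
ts batch op┃#.......................┃
 database r┃........................┃
s log entri┃━━━━━━━━━━━━━━━━━━━━━━━━┛
ns thread p┃                         
           ┃                         
━━━━━━━━━━━┛                         


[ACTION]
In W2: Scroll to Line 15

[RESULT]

━━━━━━━━━━━┓                         
           ┃                         
───────────┨                         
,2024-07-0▲┃                         
2024-08-13░┃                         
2024-08-28░┃                         
024-04-13,░┃                         
2024-05-14░┃                         
2024-06-04░┃                         
024-02-25,█┃                         
2024-02-13▼┃━━━━━━━━━━━━━━━━━━━━━━━━┓
━━━━━━━━━━━┛vigator                 ┃
     ┠──────────────────────────────┨
━━━━━━━━━━━┓.......................♣┃
           ┃~......................♣┃
───────────┨......................♣♣┃
s.yaml     ┃#........@..............┃
───────────┃#.......................┃
ts batch op┃#.......................┃
 database r┃........................┃
s log entri┃━━━━━━━━━━━━━━━━━━━━━━━━┛
ns thread p┃                         
           ┃                         
━━━━━━━━━━━┛                         


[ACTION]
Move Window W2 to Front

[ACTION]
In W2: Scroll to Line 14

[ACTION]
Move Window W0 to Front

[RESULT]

━━━━━━━━━━━┓                         
           ┃                         
───────────┨                         
,2024-07-0▲┃                         
2024-08-13░┃                         
2024-08-28░┃                         
024-04-13,░┃                         
2024-05-14░┃                         
2024-06-04░┃                         
024-02-25,█┃                         
2024-┏━━━━━━━━━━━━━━━━━━━━━━━━━━━━━━┓
━━━━━┃ MapNavigator                 ┃
     ┠──────────────────────────────┨
━━━━━┃.............................♣┃
     ┃...~~~~......................♣┃
─────┃....~~......................♣♣┃
s.yam┃......#........@..............┃
─────┃......#.......................┃
ts ba┃......#.......................┃
 data┃..............................┃
s log┗━━━━━━━━━━━━━━━━━━━━━━━━━━━━━━┛
ns thread p┃                         
           ┃                         
━━━━━━━━━━━┛                         
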